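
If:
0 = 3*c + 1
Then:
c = -1/3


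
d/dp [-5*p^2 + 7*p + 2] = 7 - 10*p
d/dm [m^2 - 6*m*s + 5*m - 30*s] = 2*m - 6*s + 5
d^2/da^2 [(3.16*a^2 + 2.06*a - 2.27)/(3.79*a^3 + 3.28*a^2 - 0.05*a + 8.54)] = (90.7811120000001*a^6 + 177.540276*a^5 - 234.035532*a^4 - 1837.25774*a^3 - 1475.143122*a^2 + 96.84834*a + 589.84645)/(54.439939*a^9 + 141.342744*a^8 + 120.168393*a^7 + 399.566434*a^6 + 635.389353*a^5 + 265.944828*a^4 + 820.828807*a^3 + 717.710994*a^2 - 10.93974*a + 622.835864)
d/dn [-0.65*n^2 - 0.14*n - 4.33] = -1.3*n - 0.14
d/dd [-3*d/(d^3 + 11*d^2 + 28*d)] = 3*(2*d + 11)/(d^2 + 11*d + 28)^2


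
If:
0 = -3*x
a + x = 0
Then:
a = 0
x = 0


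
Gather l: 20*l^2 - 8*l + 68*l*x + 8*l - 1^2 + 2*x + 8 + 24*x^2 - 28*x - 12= 20*l^2 + 68*l*x + 24*x^2 - 26*x - 5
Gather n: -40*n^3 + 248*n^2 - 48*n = -40*n^3 + 248*n^2 - 48*n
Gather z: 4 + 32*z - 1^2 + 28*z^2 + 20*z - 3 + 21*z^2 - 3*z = 49*z^2 + 49*z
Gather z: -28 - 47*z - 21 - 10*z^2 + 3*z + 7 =-10*z^2 - 44*z - 42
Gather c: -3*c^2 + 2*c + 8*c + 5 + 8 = -3*c^2 + 10*c + 13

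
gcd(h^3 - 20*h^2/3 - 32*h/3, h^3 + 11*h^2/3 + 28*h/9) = h^2 + 4*h/3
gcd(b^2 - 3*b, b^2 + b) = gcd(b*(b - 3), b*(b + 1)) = b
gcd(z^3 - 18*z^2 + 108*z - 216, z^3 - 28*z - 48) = z - 6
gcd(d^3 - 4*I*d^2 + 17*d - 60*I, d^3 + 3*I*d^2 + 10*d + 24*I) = d^2 + I*d + 12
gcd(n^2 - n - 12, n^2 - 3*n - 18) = n + 3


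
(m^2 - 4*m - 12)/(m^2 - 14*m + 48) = (m + 2)/(m - 8)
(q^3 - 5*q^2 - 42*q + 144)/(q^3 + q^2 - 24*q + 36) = (q - 8)/(q - 2)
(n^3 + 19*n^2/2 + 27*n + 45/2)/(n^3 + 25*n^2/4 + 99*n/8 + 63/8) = 4*(n + 5)/(4*n + 7)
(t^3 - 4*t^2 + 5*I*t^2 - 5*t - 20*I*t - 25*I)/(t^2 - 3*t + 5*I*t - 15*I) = (t^2 - 4*t - 5)/(t - 3)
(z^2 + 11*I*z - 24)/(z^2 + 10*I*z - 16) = (z + 3*I)/(z + 2*I)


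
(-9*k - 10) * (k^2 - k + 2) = -9*k^3 - k^2 - 8*k - 20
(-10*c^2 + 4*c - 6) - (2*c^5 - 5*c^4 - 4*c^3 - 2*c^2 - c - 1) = -2*c^5 + 5*c^4 + 4*c^3 - 8*c^2 + 5*c - 5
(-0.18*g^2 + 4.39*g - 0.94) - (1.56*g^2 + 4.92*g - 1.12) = -1.74*g^2 - 0.53*g + 0.18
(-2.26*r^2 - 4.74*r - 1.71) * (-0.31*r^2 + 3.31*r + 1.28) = 0.7006*r^4 - 6.0112*r^3 - 18.0521*r^2 - 11.7273*r - 2.1888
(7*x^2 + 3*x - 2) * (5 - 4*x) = -28*x^3 + 23*x^2 + 23*x - 10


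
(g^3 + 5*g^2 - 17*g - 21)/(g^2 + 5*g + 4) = (g^2 + 4*g - 21)/(g + 4)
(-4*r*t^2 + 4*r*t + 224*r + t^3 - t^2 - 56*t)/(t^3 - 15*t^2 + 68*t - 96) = (-4*r*t - 28*r + t^2 + 7*t)/(t^2 - 7*t + 12)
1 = 1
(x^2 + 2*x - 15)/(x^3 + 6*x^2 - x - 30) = (x - 3)/(x^2 + x - 6)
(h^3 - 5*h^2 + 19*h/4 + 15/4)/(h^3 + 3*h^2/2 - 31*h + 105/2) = (h + 1/2)/(h + 7)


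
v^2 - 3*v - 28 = (v - 7)*(v + 4)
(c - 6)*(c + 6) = c^2 - 36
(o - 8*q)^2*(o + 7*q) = o^3 - 9*o^2*q - 48*o*q^2 + 448*q^3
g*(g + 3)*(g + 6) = g^3 + 9*g^2 + 18*g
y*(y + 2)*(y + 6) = y^3 + 8*y^2 + 12*y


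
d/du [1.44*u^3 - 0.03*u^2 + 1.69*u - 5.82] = 4.32*u^2 - 0.06*u + 1.69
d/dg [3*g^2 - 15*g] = 6*g - 15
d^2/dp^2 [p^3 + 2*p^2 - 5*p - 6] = 6*p + 4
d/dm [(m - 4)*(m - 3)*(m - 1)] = 3*m^2 - 16*m + 19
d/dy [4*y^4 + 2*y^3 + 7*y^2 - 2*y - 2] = 16*y^3 + 6*y^2 + 14*y - 2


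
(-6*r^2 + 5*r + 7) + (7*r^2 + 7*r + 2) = r^2 + 12*r + 9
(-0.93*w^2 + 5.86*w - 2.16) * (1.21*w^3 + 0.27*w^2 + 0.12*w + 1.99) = -1.1253*w^5 + 6.8395*w^4 - 1.143*w^3 - 1.7307*w^2 + 11.4022*w - 4.2984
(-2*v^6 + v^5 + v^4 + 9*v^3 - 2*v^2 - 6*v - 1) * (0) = 0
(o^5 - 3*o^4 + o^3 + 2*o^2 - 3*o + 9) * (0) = 0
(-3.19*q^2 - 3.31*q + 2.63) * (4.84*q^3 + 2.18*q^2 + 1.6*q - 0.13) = -15.4396*q^5 - 22.9746*q^4 + 0.409399999999998*q^3 + 0.8521*q^2 + 4.6383*q - 0.3419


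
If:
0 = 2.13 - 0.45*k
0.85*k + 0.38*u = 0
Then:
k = 4.73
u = -10.59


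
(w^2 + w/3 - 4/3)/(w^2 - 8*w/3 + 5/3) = (3*w + 4)/(3*w - 5)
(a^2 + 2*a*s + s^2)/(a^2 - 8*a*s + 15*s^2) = (a^2 + 2*a*s + s^2)/(a^2 - 8*a*s + 15*s^2)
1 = 1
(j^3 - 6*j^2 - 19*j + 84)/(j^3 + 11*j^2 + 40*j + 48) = (j^2 - 10*j + 21)/(j^2 + 7*j + 12)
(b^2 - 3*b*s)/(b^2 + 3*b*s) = (b - 3*s)/(b + 3*s)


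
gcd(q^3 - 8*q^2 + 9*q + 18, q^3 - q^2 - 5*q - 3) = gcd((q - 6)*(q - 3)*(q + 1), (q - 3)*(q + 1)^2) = q^2 - 2*q - 3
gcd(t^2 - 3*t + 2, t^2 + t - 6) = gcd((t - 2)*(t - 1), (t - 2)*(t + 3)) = t - 2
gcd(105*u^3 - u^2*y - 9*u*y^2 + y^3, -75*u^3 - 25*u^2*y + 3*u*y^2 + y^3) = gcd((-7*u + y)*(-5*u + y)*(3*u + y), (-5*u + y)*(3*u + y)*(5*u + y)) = -15*u^2 - 2*u*y + y^2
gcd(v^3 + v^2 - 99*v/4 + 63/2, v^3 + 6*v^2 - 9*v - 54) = v + 6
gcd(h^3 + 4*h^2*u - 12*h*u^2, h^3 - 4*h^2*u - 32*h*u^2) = h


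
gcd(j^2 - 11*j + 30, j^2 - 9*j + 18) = j - 6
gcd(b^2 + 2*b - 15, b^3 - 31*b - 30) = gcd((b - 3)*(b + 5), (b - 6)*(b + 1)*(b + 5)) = b + 5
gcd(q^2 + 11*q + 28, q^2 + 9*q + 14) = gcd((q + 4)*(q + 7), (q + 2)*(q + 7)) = q + 7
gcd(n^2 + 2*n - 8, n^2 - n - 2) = n - 2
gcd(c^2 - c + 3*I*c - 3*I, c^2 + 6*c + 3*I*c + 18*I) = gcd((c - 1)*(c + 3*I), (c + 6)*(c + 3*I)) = c + 3*I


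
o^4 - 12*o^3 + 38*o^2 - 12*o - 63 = (o - 7)*(o - 3)^2*(o + 1)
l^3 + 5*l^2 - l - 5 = (l - 1)*(l + 1)*(l + 5)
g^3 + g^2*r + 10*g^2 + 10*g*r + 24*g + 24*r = (g + 4)*(g + 6)*(g + r)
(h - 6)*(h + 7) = h^2 + h - 42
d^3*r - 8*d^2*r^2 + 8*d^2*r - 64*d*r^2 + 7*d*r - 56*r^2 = (d + 7)*(d - 8*r)*(d*r + r)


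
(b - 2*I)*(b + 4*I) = b^2 + 2*I*b + 8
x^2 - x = x*(x - 1)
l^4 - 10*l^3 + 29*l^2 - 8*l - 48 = (l - 4)^2*(l - 3)*(l + 1)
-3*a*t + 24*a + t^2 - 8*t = (-3*a + t)*(t - 8)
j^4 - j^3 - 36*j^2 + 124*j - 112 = (j - 4)*(j - 2)^2*(j + 7)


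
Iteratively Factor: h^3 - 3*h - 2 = (h + 1)*(h^2 - h - 2) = (h - 2)*(h + 1)*(h + 1)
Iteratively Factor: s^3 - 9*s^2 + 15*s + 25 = (s - 5)*(s^2 - 4*s - 5) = (s - 5)*(s + 1)*(s - 5)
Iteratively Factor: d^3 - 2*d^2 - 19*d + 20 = (d - 1)*(d^2 - d - 20) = (d - 5)*(d - 1)*(d + 4)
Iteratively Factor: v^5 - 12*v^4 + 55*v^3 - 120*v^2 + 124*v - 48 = (v - 1)*(v^4 - 11*v^3 + 44*v^2 - 76*v + 48) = (v - 2)*(v - 1)*(v^3 - 9*v^2 + 26*v - 24) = (v - 4)*(v - 2)*(v - 1)*(v^2 - 5*v + 6) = (v - 4)*(v - 3)*(v - 2)*(v - 1)*(v - 2)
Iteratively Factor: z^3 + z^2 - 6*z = (z - 2)*(z^2 + 3*z) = z*(z - 2)*(z + 3)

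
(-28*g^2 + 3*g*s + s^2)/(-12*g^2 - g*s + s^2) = (7*g + s)/(3*g + s)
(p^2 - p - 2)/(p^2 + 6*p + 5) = (p - 2)/(p + 5)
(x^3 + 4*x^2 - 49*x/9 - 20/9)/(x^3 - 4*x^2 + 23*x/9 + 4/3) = (x + 5)/(x - 3)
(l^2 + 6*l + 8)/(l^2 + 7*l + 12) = (l + 2)/(l + 3)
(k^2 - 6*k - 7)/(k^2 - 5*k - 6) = (k - 7)/(k - 6)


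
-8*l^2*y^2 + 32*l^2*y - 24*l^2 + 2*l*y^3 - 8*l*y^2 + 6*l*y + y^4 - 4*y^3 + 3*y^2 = (-2*l + y)*(4*l + y)*(y - 3)*(y - 1)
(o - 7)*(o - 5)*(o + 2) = o^3 - 10*o^2 + 11*o + 70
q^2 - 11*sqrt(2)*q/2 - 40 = (q - 8*sqrt(2))*(q + 5*sqrt(2)/2)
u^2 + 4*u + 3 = (u + 1)*(u + 3)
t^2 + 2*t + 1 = (t + 1)^2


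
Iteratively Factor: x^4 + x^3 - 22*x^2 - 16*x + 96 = (x + 4)*(x^3 - 3*x^2 - 10*x + 24) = (x - 4)*(x + 4)*(x^2 + x - 6) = (x - 4)*(x + 3)*(x + 4)*(x - 2)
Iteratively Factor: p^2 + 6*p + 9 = (p + 3)*(p + 3)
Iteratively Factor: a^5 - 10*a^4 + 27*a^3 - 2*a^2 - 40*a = (a)*(a^4 - 10*a^3 + 27*a^2 - 2*a - 40) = a*(a + 1)*(a^3 - 11*a^2 + 38*a - 40) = a*(a - 2)*(a + 1)*(a^2 - 9*a + 20) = a*(a - 4)*(a - 2)*(a + 1)*(a - 5)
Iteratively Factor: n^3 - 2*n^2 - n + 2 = (n - 2)*(n^2 - 1) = (n - 2)*(n - 1)*(n + 1)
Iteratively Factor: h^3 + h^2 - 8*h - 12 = (h + 2)*(h^2 - h - 6) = (h - 3)*(h + 2)*(h + 2)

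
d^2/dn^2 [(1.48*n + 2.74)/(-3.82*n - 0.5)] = -74.312752/(3.82*n + 0.5)^3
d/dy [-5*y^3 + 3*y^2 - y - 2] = -15*y^2 + 6*y - 1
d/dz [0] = 0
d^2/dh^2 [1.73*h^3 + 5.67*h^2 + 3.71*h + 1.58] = 10.38*h + 11.34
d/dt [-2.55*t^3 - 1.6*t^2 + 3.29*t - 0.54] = -7.65*t^2 - 3.2*t + 3.29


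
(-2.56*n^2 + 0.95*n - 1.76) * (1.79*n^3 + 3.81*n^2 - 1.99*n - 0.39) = -4.5824*n^5 - 8.0531*n^4 + 5.5635*n^3 - 7.5977*n^2 + 3.1319*n + 0.6864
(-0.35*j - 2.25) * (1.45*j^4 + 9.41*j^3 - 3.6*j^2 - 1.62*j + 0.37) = -0.5075*j^5 - 6.556*j^4 - 19.9125*j^3 + 8.667*j^2 + 3.5155*j - 0.8325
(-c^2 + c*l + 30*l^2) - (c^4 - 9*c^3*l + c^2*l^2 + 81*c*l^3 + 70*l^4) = -c^4 + 9*c^3*l - c^2*l^2 - c^2 - 81*c*l^3 + c*l - 70*l^4 + 30*l^2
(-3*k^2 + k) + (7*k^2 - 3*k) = 4*k^2 - 2*k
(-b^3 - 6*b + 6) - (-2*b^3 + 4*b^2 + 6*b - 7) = b^3 - 4*b^2 - 12*b + 13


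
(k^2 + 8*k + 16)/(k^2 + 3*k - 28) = (k^2 + 8*k + 16)/(k^2 + 3*k - 28)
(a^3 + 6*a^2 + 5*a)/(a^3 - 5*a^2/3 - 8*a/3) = 3*(a + 5)/(3*a - 8)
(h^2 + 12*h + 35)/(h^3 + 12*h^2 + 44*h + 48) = (h^2 + 12*h + 35)/(h^3 + 12*h^2 + 44*h + 48)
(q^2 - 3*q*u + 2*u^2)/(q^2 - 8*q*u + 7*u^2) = (q - 2*u)/(q - 7*u)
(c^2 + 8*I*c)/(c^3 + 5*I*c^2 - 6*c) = (c + 8*I)/(c^2 + 5*I*c - 6)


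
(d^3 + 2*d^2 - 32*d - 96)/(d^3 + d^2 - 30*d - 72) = (d + 4)/(d + 3)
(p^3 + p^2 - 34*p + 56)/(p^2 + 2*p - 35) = (p^2 - 6*p + 8)/(p - 5)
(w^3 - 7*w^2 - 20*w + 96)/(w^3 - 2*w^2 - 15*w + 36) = (w - 8)/(w - 3)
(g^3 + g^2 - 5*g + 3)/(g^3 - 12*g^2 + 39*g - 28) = (g^2 + 2*g - 3)/(g^2 - 11*g + 28)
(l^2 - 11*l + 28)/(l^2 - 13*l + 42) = (l - 4)/(l - 6)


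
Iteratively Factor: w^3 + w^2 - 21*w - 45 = (w + 3)*(w^2 - 2*w - 15) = (w + 3)^2*(w - 5)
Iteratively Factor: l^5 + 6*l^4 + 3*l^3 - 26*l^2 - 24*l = (l - 2)*(l^4 + 8*l^3 + 19*l^2 + 12*l) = (l - 2)*(l + 1)*(l^3 + 7*l^2 + 12*l) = (l - 2)*(l + 1)*(l + 3)*(l^2 + 4*l) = (l - 2)*(l + 1)*(l + 3)*(l + 4)*(l)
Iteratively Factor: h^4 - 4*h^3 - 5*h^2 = (h)*(h^3 - 4*h^2 - 5*h) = h*(h - 5)*(h^2 + h) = h*(h - 5)*(h + 1)*(h)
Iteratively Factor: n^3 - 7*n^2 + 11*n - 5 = (n - 5)*(n^2 - 2*n + 1) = (n - 5)*(n - 1)*(n - 1)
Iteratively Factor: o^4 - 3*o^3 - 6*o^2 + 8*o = (o - 4)*(o^3 + o^2 - 2*o) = o*(o - 4)*(o^2 + o - 2) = o*(o - 4)*(o + 2)*(o - 1)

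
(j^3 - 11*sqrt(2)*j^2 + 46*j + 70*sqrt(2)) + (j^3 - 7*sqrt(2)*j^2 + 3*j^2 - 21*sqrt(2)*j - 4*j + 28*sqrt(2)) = 2*j^3 - 18*sqrt(2)*j^2 + 3*j^2 - 21*sqrt(2)*j + 42*j + 98*sqrt(2)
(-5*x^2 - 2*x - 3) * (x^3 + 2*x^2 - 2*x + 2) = -5*x^5 - 12*x^4 + 3*x^3 - 12*x^2 + 2*x - 6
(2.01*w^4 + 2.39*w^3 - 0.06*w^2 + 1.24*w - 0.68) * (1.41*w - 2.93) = 2.8341*w^5 - 2.5194*w^4 - 7.0873*w^3 + 1.9242*w^2 - 4.592*w + 1.9924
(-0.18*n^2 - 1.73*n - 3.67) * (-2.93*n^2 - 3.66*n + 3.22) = 0.5274*n^4 + 5.7277*n^3 + 16.5053*n^2 + 7.8616*n - 11.8174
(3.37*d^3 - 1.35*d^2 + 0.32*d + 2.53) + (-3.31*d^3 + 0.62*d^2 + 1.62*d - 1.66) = 0.0600000000000001*d^3 - 0.73*d^2 + 1.94*d + 0.87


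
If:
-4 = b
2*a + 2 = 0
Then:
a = -1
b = -4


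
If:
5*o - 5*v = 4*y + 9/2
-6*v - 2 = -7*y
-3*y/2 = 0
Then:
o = 17/30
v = -1/3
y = 0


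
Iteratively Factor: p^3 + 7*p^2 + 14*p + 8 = (p + 1)*(p^2 + 6*p + 8) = (p + 1)*(p + 2)*(p + 4)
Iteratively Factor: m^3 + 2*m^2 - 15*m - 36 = (m + 3)*(m^2 - m - 12) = (m + 3)^2*(m - 4)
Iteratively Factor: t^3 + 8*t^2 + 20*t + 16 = (t + 2)*(t^2 + 6*t + 8) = (t + 2)*(t + 4)*(t + 2)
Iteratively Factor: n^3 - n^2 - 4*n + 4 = (n + 2)*(n^2 - 3*n + 2) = (n - 2)*(n + 2)*(n - 1)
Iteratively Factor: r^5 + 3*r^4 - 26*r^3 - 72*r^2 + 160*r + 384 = (r - 3)*(r^4 + 6*r^3 - 8*r^2 - 96*r - 128) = (r - 3)*(r + 2)*(r^3 + 4*r^2 - 16*r - 64) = (r - 3)*(r + 2)*(r + 4)*(r^2 - 16) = (r - 4)*(r - 3)*(r + 2)*(r + 4)*(r + 4)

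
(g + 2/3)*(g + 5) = g^2 + 17*g/3 + 10/3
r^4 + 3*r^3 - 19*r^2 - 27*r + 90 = (r - 3)*(r - 2)*(r + 3)*(r + 5)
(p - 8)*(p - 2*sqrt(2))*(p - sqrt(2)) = p^3 - 8*p^2 - 3*sqrt(2)*p^2 + 4*p + 24*sqrt(2)*p - 32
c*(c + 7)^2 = c^3 + 14*c^2 + 49*c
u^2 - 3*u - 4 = (u - 4)*(u + 1)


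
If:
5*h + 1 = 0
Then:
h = -1/5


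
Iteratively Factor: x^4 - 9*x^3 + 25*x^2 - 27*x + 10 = (x - 1)*(x^3 - 8*x^2 + 17*x - 10) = (x - 1)^2*(x^2 - 7*x + 10) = (x - 2)*(x - 1)^2*(x - 5)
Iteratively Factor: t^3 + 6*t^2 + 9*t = (t + 3)*(t^2 + 3*t) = t*(t + 3)*(t + 3)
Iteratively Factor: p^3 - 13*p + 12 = (p + 4)*(p^2 - 4*p + 3) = (p - 3)*(p + 4)*(p - 1)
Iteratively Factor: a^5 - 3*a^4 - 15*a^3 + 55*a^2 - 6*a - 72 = (a - 3)*(a^4 - 15*a^2 + 10*a + 24) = (a - 3)*(a - 2)*(a^3 + 2*a^2 - 11*a - 12) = (a - 3)*(a - 2)*(a + 1)*(a^2 + a - 12) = (a - 3)^2*(a - 2)*(a + 1)*(a + 4)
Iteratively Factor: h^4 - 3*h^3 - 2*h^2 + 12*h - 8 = (h - 2)*(h^3 - h^2 - 4*h + 4) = (h - 2)^2*(h^2 + h - 2) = (h - 2)^2*(h + 2)*(h - 1)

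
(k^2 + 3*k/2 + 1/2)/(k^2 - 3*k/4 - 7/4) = 2*(2*k + 1)/(4*k - 7)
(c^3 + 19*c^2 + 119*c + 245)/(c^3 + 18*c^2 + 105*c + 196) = (c + 5)/(c + 4)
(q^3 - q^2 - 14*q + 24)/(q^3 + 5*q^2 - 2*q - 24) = (q - 3)/(q + 3)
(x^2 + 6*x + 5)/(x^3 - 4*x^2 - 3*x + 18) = (x^2 + 6*x + 5)/(x^3 - 4*x^2 - 3*x + 18)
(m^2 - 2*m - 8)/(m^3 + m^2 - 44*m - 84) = (m - 4)/(m^2 - m - 42)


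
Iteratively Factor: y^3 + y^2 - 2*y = (y - 1)*(y^2 + 2*y) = (y - 1)*(y + 2)*(y)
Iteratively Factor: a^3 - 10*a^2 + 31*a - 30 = (a - 3)*(a^2 - 7*a + 10) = (a - 3)*(a - 2)*(a - 5)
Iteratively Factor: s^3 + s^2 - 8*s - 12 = (s + 2)*(s^2 - s - 6) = (s - 3)*(s + 2)*(s + 2)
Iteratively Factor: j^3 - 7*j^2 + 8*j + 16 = (j - 4)*(j^2 - 3*j - 4) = (j - 4)^2*(j + 1)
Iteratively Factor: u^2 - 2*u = (u - 2)*(u)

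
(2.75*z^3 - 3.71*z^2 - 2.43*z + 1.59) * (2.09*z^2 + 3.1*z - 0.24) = 5.7475*z^5 + 0.771100000000001*z^4 - 17.2397*z^3 - 3.3195*z^2 + 5.5122*z - 0.3816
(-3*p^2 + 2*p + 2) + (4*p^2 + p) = p^2 + 3*p + 2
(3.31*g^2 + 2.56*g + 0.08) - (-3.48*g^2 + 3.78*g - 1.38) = 6.79*g^2 - 1.22*g + 1.46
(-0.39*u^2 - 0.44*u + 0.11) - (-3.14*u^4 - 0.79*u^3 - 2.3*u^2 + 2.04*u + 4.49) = 3.14*u^4 + 0.79*u^3 + 1.91*u^2 - 2.48*u - 4.38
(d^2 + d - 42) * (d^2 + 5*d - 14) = d^4 + 6*d^3 - 51*d^2 - 224*d + 588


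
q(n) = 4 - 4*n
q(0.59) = 1.64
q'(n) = -4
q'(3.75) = -4.00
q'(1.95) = -4.00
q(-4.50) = 22.00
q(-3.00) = 16.00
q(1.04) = -0.16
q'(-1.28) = -4.00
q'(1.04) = -4.00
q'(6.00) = -4.00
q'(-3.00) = -4.00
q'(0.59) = -4.00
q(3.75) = -11.00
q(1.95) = -3.80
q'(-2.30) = -4.00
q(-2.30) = 13.20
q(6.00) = -20.00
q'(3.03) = -4.00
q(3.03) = -8.12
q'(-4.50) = -4.00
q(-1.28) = 9.12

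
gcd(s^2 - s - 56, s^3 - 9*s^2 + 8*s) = s - 8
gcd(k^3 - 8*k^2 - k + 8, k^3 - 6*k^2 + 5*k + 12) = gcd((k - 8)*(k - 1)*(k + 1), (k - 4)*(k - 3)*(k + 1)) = k + 1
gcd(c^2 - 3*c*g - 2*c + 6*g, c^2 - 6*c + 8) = c - 2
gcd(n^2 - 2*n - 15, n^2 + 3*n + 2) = 1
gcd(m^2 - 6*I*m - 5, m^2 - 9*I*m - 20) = m - 5*I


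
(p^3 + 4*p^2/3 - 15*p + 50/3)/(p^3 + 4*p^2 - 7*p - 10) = (p - 5/3)/(p + 1)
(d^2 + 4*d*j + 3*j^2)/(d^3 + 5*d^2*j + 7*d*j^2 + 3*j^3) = 1/(d + j)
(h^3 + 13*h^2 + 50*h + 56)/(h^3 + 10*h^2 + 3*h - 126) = (h^2 + 6*h + 8)/(h^2 + 3*h - 18)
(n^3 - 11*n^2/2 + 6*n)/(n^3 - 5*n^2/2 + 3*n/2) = (n - 4)/(n - 1)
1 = 1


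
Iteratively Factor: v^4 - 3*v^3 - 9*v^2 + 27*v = (v)*(v^3 - 3*v^2 - 9*v + 27) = v*(v + 3)*(v^2 - 6*v + 9) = v*(v - 3)*(v + 3)*(v - 3)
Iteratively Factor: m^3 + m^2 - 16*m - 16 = (m - 4)*(m^2 + 5*m + 4) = (m - 4)*(m + 4)*(m + 1)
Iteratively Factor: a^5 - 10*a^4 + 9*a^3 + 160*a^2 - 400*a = (a)*(a^4 - 10*a^3 + 9*a^2 + 160*a - 400) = a*(a - 5)*(a^3 - 5*a^2 - 16*a + 80) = a*(a - 5)^2*(a^2 - 16) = a*(a - 5)^2*(a + 4)*(a - 4)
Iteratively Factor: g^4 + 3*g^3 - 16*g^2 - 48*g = (g)*(g^3 + 3*g^2 - 16*g - 48) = g*(g + 3)*(g^2 - 16) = g*(g - 4)*(g + 3)*(g + 4)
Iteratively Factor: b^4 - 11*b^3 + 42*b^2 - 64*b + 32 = (b - 2)*(b^3 - 9*b^2 + 24*b - 16) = (b - 2)*(b - 1)*(b^2 - 8*b + 16) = (b - 4)*(b - 2)*(b - 1)*(b - 4)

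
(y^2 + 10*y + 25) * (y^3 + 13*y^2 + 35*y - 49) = y^5 + 23*y^4 + 190*y^3 + 626*y^2 + 385*y - 1225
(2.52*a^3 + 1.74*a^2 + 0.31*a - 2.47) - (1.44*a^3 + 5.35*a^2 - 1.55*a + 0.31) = 1.08*a^3 - 3.61*a^2 + 1.86*a - 2.78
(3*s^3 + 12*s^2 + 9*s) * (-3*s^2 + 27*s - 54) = -9*s^5 + 45*s^4 + 135*s^3 - 405*s^2 - 486*s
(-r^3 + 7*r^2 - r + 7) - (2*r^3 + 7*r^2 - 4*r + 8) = -3*r^3 + 3*r - 1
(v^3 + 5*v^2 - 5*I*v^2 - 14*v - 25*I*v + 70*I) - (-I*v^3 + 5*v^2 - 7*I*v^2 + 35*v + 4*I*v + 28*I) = v^3 + I*v^3 + 2*I*v^2 - 49*v - 29*I*v + 42*I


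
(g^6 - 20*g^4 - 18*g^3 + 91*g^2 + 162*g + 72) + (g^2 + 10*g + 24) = g^6 - 20*g^4 - 18*g^3 + 92*g^2 + 172*g + 96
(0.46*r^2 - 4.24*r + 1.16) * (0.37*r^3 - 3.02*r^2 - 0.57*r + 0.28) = 0.1702*r^5 - 2.958*r^4 + 12.9718*r^3 - 0.9576*r^2 - 1.8484*r + 0.3248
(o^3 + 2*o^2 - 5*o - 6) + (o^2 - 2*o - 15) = o^3 + 3*o^2 - 7*o - 21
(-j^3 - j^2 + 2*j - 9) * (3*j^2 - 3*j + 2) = -3*j^5 + 7*j^3 - 35*j^2 + 31*j - 18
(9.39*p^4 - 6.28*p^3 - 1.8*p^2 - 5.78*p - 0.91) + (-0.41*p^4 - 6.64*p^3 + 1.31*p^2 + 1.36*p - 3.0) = 8.98*p^4 - 12.92*p^3 - 0.49*p^2 - 4.42*p - 3.91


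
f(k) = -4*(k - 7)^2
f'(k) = 56 - 8*k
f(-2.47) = -358.72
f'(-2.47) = 75.76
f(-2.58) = -367.11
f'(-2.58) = 76.64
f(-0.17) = -205.64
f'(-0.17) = 57.36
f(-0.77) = -241.49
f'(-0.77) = 62.16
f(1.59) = -117.07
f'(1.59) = 43.28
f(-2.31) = -346.70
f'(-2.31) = 74.48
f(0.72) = -157.75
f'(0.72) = 50.24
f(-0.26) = -210.83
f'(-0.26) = 58.08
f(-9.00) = -1024.00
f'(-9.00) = 128.00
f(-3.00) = -400.00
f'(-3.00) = 80.00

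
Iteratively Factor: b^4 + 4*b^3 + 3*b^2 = (b + 1)*(b^3 + 3*b^2) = b*(b + 1)*(b^2 + 3*b) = b^2*(b + 1)*(b + 3)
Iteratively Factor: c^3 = (c)*(c^2) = c^2*(c)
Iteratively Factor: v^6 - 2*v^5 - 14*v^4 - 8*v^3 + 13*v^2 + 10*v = (v + 2)*(v^5 - 4*v^4 - 6*v^3 + 4*v^2 + 5*v) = (v - 5)*(v + 2)*(v^4 + v^3 - v^2 - v) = (v - 5)*(v + 1)*(v + 2)*(v^3 - v) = (v - 5)*(v + 1)^2*(v + 2)*(v^2 - v) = (v - 5)*(v - 1)*(v + 1)^2*(v + 2)*(v)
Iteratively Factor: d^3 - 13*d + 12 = (d - 3)*(d^2 + 3*d - 4) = (d - 3)*(d - 1)*(d + 4)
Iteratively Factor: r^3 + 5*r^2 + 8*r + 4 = (r + 2)*(r^2 + 3*r + 2) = (r + 1)*(r + 2)*(r + 2)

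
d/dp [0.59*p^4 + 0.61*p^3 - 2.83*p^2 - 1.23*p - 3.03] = 2.36*p^3 + 1.83*p^2 - 5.66*p - 1.23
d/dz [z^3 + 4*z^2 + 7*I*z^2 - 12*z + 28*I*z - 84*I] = 3*z^2 + z*(8 + 14*I) - 12 + 28*I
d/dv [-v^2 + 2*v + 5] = 2 - 2*v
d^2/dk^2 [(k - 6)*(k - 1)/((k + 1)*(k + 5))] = 2*(-13*k^3 + 3*k^2 + 213*k + 421)/(k^6 + 18*k^5 + 123*k^4 + 396*k^3 + 615*k^2 + 450*k + 125)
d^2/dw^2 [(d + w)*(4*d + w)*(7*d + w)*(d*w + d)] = 6*d*(13*d^2 + 12*d*w + 4*d + 2*w^2 + w)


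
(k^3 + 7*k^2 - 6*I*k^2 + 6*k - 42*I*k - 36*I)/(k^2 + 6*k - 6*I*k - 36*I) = k + 1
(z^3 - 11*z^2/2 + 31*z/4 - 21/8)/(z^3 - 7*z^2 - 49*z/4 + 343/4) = (4*z^2 - 8*z + 3)/(2*(2*z^2 - 7*z - 49))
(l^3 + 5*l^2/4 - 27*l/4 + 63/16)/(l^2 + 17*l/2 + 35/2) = (8*l^2 - 18*l + 9)/(8*(l + 5))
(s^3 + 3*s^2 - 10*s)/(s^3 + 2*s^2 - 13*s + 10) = s/(s - 1)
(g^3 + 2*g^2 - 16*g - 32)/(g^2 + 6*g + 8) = g - 4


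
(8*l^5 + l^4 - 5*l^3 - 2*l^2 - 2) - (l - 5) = 8*l^5 + l^4 - 5*l^3 - 2*l^2 - l + 3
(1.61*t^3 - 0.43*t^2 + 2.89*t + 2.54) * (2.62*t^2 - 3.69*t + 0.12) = 4.2182*t^5 - 7.0675*t^4 + 9.3517*t^3 - 4.0609*t^2 - 9.0258*t + 0.3048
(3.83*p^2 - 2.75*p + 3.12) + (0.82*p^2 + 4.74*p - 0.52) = 4.65*p^2 + 1.99*p + 2.6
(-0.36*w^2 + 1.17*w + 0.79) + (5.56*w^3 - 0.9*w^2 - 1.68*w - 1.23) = 5.56*w^3 - 1.26*w^2 - 0.51*w - 0.44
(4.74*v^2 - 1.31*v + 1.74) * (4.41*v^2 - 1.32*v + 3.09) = 20.9034*v^4 - 12.0339*v^3 + 24.0492*v^2 - 6.3447*v + 5.3766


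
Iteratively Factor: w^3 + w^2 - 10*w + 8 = (w - 1)*(w^2 + 2*w - 8) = (w - 1)*(w + 4)*(w - 2)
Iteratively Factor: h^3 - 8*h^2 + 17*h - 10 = (h - 2)*(h^2 - 6*h + 5) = (h - 2)*(h - 1)*(h - 5)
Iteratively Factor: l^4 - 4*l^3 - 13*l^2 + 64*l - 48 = (l + 4)*(l^3 - 8*l^2 + 19*l - 12) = (l - 1)*(l + 4)*(l^2 - 7*l + 12) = (l - 4)*(l - 1)*(l + 4)*(l - 3)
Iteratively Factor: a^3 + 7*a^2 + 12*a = (a + 3)*(a^2 + 4*a) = (a + 3)*(a + 4)*(a)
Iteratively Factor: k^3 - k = (k + 1)*(k^2 - k) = k*(k + 1)*(k - 1)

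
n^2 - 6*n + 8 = (n - 4)*(n - 2)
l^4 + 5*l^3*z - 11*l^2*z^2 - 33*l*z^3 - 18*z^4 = (l - 3*z)*(l + z)^2*(l + 6*z)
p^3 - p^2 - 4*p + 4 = (p - 2)*(p - 1)*(p + 2)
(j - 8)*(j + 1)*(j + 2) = j^3 - 5*j^2 - 22*j - 16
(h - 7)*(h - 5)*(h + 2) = h^3 - 10*h^2 + 11*h + 70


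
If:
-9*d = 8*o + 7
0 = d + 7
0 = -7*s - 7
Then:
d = -7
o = 7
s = -1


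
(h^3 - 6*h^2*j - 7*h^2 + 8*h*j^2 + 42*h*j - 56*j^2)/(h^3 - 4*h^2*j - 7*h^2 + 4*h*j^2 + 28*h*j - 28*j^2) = (h - 4*j)/(h - 2*j)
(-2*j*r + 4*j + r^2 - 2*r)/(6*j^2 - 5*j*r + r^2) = (r - 2)/(-3*j + r)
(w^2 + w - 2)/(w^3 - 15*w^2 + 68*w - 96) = (w^2 + w - 2)/(w^3 - 15*w^2 + 68*w - 96)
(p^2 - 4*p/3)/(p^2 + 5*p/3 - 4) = p/(p + 3)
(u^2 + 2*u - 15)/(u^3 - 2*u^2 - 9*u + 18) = (u + 5)/(u^2 + u - 6)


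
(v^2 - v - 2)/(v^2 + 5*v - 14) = (v + 1)/(v + 7)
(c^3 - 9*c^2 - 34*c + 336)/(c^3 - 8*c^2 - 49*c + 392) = (c + 6)/(c + 7)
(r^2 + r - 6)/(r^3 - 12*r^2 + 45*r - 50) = (r + 3)/(r^2 - 10*r + 25)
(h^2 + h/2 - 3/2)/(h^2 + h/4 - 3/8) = 4*(2*h^2 + h - 3)/(8*h^2 + 2*h - 3)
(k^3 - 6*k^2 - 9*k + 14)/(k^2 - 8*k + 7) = k + 2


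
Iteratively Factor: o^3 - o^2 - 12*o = (o + 3)*(o^2 - 4*o) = (o - 4)*(o + 3)*(o)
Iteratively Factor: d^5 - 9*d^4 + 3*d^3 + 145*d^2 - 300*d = (d - 5)*(d^4 - 4*d^3 - 17*d^2 + 60*d) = (d - 5)*(d - 3)*(d^3 - d^2 - 20*d) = (d - 5)^2*(d - 3)*(d^2 + 4*d) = d*(d - 5)^2*(d - 3)*(d + 4)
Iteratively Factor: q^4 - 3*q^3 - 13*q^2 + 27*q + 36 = (q - 4)*(q^3 + q^2 - 9*q - 9) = (q - 4)*(q + 3)*(q^2 - 2*q - 3) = (q - 4)*(q - 3)*(q + 3)*(q + 1)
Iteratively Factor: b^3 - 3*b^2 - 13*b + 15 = (b - 5)*(b^2 + 2*b - 3) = (b - 5)*(b - 1)*(b + 3)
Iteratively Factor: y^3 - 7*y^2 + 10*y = (y - 5)*(y^2 - 2*y) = y*(y - 5)*(y - 2)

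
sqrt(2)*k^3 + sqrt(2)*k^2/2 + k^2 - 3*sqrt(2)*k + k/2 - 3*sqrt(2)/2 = (k - sqrt(2))*(k + 3*sqrt(2)/2)*(sqrt(2)*k + sqrt(2)/2)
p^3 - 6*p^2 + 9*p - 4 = (p - 4)*(p - 1)^2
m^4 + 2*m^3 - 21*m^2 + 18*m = m*(m - 3)*(m - 1)*(m + 6)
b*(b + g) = b^2 + b*g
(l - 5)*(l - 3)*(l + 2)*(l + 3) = l^4 - 3*l^3 - 19*l^2 + 27*l + 90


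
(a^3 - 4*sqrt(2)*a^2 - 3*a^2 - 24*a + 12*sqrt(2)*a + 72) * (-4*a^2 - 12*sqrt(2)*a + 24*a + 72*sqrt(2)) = -4*a^5 + 4*sqrt(2)*a^4 + 36*a^4 - 36*sqrt(2)*a^3 + 120*a^3 - 1728*a^2 + 360*sqrt(2)*a^2 - 2592*sqrt(2)*a + 3456*a + 5184*sqrt(2)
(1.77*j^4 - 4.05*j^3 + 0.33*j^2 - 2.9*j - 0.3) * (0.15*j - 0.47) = 0.2655*j^5 - 1.4394*j^4 + 1.953*j^3 - 0.5901*j^2 + 1.318*j + 0.141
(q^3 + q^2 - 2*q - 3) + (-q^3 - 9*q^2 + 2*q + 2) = -8*q^2 - 1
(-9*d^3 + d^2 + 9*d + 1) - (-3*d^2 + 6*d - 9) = -9*d^3 + 4*d^2 + 3*d + 10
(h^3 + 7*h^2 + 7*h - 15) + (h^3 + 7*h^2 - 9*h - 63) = 2*h^3 + 14*h^2 - 2*h - 78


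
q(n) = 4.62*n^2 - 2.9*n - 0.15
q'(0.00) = -2.90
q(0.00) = -0.15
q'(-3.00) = -30.62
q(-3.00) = 50.13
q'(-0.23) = -5.03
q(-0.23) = 0.76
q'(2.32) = 18.54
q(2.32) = 17.99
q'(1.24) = 8.56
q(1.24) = 3.36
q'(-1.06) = -12.69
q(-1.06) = 8.12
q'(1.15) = 7.73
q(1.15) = 2.62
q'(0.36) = 0.43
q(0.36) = -0.60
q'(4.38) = 37.57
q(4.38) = 75.78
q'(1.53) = 11.24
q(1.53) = 6.23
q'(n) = 9.24*n - 2.9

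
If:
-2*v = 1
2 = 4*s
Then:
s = 1/2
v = -1/2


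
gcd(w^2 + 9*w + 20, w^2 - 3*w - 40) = w + 5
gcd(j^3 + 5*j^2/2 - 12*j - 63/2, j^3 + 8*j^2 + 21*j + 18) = j^2 + 6*j + 9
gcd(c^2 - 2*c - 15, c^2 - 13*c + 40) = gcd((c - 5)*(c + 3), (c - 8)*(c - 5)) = c - 5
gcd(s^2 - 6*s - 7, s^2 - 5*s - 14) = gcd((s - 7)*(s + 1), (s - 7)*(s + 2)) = s - 7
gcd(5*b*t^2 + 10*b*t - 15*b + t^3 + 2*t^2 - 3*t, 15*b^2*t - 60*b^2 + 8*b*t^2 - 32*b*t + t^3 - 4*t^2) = 5*b + t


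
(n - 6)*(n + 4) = n^2 - 2*n - 24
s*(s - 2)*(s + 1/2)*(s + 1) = s^4 - s^3/2 - 5*s^2/2 - s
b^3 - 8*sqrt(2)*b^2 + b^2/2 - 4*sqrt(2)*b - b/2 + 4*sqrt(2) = (b - 1/2)*(b + 1)*(b - 8*sqrt(2))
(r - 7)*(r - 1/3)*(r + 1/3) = r^3 - 7*r^2 - r/9 + 7/9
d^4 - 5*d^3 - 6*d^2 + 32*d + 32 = (d - 4)^2*(d + 1)*(d + 2)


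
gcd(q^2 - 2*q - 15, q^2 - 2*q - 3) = 1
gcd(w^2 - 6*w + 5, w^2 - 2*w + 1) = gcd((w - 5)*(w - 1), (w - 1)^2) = w - 1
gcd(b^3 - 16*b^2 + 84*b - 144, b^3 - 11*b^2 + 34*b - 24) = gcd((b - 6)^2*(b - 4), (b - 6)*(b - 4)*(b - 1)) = b^2 - 10*b + 24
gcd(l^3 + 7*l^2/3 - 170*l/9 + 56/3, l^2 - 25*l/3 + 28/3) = l - 4/3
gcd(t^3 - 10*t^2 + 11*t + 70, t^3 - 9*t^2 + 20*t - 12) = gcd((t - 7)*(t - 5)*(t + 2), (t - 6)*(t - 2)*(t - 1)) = 1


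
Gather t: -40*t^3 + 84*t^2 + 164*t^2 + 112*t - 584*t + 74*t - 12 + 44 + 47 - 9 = -40*t^3 + 248*t^2 - 398*t + 70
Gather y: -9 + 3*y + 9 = 3*y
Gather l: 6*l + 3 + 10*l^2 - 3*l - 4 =10*l^2 + 3*l - 1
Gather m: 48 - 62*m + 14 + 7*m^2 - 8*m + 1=7*m^2 - 70*m + 63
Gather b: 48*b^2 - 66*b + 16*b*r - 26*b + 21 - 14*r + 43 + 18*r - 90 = 48*b^2 + b*(16*r - 92) + 4*r - 26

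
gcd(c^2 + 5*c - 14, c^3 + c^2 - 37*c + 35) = c + 7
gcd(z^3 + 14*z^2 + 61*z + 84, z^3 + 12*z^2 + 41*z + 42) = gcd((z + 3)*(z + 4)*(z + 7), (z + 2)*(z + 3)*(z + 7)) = z^2 + 10*z + 21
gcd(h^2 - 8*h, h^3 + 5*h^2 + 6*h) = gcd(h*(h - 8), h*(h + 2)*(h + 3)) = h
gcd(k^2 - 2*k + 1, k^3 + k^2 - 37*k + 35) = k - 1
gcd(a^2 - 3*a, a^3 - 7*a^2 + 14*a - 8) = 1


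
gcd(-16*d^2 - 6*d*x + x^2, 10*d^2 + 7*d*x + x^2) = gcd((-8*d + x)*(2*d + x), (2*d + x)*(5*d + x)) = 2*d + x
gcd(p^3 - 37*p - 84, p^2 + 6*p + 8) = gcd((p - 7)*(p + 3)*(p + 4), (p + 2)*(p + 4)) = p + 4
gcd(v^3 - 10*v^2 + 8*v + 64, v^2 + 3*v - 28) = v - 4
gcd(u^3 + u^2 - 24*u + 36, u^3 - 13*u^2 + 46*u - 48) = u^2 - 5*u + 6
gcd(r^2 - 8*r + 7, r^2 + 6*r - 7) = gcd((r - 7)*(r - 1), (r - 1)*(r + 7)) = r - 1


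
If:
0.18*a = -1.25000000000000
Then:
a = -6.94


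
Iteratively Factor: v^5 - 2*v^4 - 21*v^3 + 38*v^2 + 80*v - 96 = (v + 4)*(v^4 - 6*v^3 + 3*v^2 + 26*v - 24) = (v - 3)*(v + 4)*(v^3 - 3*v^2 - 6*v + 8) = (v - 3)*(v - 1)*(v + 4)*(v^2 - 2*v - 8) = (v - 3)*(v - 1)*(v + 2)*(v + 4)*(v - 4)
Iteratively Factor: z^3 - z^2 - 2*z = (z - 2)*(z^2 + z) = (z - 2)*(z + 1)*(z)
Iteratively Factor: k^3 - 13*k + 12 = (k - 1)*(k^2 + k - 12) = (k - 3)*(k - 1)*(k + 4)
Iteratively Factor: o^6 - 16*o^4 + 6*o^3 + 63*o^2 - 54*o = (o - 2)*(o^5 + 2*o^4 - 12*o^3 - 18*o^2 + 27*o) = (o - 2)*(o - 1)*(o^4 + 3*o^3 - 9*o^2 - 27*o) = o*(o - 2)*(o - 1)*(o^3 + 3*o^2 - 9*o - 27) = o*(o - 2)*(o - 1)*(o + 3)*(o^2 - 9) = o*(o - 3)*(o - 2)*(o - 1)*(o + 3)*(o + 3)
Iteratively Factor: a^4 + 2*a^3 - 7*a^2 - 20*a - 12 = (a + 1)*(a^3 + a^2 - 8*a - 12) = (a + 1)*(a + 2)*(a^2 - a - 6) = (a + 1)*(a + 2)^2*(a - 3)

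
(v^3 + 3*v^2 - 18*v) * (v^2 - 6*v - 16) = v^5 - 3*v^4 - 52*v^3 + 60*v^2 + 288*v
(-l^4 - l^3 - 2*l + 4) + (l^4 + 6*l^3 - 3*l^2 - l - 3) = 5*l^3 - 3*l^2 - 3*l + 1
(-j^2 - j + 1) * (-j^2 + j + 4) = j^4 - 6*j^2 - 3*j + 4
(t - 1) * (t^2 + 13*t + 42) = t^3 + 12*t^2 + 29*t - 42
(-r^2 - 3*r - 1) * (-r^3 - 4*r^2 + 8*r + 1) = r^5 + 7*r^4 + 5*r^3 - 21*r^2 - 11*r - 1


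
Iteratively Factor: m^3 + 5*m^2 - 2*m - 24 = (m - 2)*(m^2 + 7*m + 12) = (m - 2)*(m + 3)*(m + 4)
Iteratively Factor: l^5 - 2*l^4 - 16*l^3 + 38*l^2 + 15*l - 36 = (l + 4)*(l^4 - 6*l^3 + 8*l^2 + 6*l - 9) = (l + 1)*(l + 4)*(l^3 - 7*l^2 + 15*l - 9) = (l - 3)*(l + 1)*(l + 4)*(l^2 - 4*l + 3) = (l - 3)*(l - 1)*(l + 1)*(l + 4)*(l - 3)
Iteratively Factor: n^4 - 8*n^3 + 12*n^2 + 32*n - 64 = (n + 2)*(n^3 - 10*n^2 + 32*n - 32) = (n - 4)*(n + 2)*(n^2 - 6*n + 8) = (n - 4)^2*(n + 2)*(n - 2)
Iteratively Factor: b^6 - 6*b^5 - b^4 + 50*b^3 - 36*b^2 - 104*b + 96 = (b + 2)*(b^5 - 8*b^4 + 15*b^3 + 20*b^2 - 76*b + 48) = (b - 2)*(b + 2)*(b^4 - 6*b^3 + 3*b^2 + 26*b - 24) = (b - 4)*(b - 2)*(b + 2)*(b^3 - 2*b^2 - 5*b + 6) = (b - 4)*(b - 3)*(b - 2)*(b + 2)*(b^2 + b - 2) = (b - 4)*(b - 3)*(b - 2)*(b + 2)^2*(b - 1)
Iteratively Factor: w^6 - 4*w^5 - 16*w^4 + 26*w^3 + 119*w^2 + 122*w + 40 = (w + 1)*(w^5 - 5*w^4 - 11*w^3 + 37*w^2 + 82*w + 40) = (w + 1)*(w + 2)*(w^4 - 7*w^3 + 3*w^2 + 31*w + 20) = (w - 5)*(w + 1)*(w + 2)*(w^3 - 2*w^2 - 7*w - 4) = (w - 5)*(w + 1)^2*(w + 2)*(w^2 - 3*w - 4) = (w - 5)*(w - 4)*(w + 1)^2*(w + 2)*(w + 1)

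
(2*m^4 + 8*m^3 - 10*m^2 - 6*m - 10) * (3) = 6*m^4 + 24*m^3 - 30*m^2 - 18*m - 30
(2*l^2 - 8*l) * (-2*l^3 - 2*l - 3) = -4*l^5 + 16*l^4 - 4*l^3 + 10*l^2 + 24*l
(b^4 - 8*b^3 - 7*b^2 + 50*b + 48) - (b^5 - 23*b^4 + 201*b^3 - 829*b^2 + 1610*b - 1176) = -b^5 + 24*b^4 - 209*b^3 + 822*b^2 - 1560*b + 1224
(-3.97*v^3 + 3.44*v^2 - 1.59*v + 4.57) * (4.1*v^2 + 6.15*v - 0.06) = -16.277*v^5 - 10.3115*v^4 + 14.8752*v^3 + 8.7521*v^2 + 28.2009*v - 0.2742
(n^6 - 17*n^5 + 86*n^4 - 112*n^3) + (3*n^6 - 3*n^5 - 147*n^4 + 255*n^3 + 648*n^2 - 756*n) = 4*n^6 - 20*n^5 - 61*n^4 + 143*n^3 + 648*n^2 - 756*n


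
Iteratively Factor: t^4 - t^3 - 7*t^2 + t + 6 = (t - 3)*(t^3 + 2*t^2 - t - 2) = (t - 3)*(t + 1)*(t^2 + t - 2) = (t - 3)*(t - 1)*(t + 1)*(t + 2)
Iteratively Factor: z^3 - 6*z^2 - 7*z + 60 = (z - 5)*(z^2 - z - 12) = (z - 5)*(z + 3)*(z - 4)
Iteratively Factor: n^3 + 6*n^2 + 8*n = (n + 2)*(n^2 + 4*n) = n*(n + 2)*(n + 4)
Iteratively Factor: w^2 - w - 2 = (w - 2)*(w + 1)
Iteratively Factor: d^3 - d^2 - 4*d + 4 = (d + 2)*(d^2 - 3*d + 2) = (d - 1)*(d + 2)*(d - 2)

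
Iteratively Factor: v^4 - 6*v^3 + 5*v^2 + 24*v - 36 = (v - 3)*(v^3 - 3*v^2 - 4*v + 12) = (v - 3)*(v + 2)*(v^2 - 5*v + 6) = (v - 3)*(v - 2)*(v + 2)*(v - 3)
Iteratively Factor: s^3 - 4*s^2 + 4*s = (s - 2)*(s^2 - 2*s) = (s - 2)^2*(s)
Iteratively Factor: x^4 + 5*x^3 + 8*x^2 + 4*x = (x)*(x^3 + 5*x^2 + 8*x + 4) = x*(x + 2)*(x^2 + 3*x + 2) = x*(x + 2)^2*(x + 1)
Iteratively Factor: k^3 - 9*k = (k - 3)*(k^2 + 3*k) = (k - 3)*(k + 3)*(k)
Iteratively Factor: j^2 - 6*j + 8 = (j - 2)*(j - 4)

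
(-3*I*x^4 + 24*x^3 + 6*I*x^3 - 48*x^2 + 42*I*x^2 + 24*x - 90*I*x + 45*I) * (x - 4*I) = -3*I*x^5 + 12*x^4 + 6*I*x^4 - 24*x^3 - 54*I*x^3 + 192*x^2 + 102*I*x^2 - 360*x - 51*I*x + 180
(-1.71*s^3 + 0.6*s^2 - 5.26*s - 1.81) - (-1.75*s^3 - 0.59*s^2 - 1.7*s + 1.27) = 0.04*s^3 + 1.19*s^2 - 3.56*s - 3.08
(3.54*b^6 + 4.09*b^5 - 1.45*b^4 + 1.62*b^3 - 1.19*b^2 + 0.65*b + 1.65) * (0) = 0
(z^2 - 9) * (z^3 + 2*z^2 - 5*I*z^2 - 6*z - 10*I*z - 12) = z^5 + 2*z^4 - 5*I*z^4 - 15*z^3 - 10*I*z^3 - 30*z^2 + 45*I*z^2 + 54*z + 90*I*z + 108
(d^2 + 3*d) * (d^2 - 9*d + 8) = d^4 - 6*d^3 - 19*d^2 + 24*d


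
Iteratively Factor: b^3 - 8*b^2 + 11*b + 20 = (b - 5)*(b^2 - 3*b - 4) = (b - 5)*(b - 4)*(b + 1)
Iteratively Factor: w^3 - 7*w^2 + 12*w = (w - 3)*(w^2 - 4*w) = (w - 4)*(w - 3)*(w)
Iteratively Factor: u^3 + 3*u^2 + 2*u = (u + 2)*(u^2 + u) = u*(u + 2)*(u + 1)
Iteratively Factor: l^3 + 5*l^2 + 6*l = (l + 2)*(l^2 + 3*l) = (l + 2)*(l + 3)*(l)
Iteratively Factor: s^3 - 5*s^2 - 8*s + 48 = (s - 4)*(s^2 - s - 12) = (s - 4)*(s + 3)*(s - 4)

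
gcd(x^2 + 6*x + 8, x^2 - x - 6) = x + 2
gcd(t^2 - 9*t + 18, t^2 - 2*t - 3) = t - 3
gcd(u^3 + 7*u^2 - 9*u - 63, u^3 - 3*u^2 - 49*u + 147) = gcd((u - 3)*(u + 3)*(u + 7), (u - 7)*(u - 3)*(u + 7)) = u^2 + 4*u - 21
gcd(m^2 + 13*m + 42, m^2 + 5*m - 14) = m + 7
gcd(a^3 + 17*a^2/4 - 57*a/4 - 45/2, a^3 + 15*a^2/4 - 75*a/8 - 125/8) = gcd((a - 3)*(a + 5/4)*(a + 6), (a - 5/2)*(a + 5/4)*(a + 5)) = a + 5/4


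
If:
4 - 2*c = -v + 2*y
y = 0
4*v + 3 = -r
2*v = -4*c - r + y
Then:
No Solution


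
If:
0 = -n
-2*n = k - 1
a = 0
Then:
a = 0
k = 1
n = 0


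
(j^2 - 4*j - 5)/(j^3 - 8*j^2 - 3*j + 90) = (j + 1)/(j^2 - 3*j - 18)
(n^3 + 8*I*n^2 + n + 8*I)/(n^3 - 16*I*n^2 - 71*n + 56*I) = (n^2 + 9*I*n - 8)/(n^2 - 15*I*n - 56)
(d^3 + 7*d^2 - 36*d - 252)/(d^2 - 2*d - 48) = (d^2 + d - 42)/(d - 8)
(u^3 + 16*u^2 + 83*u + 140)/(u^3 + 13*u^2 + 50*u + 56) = (u + 5)/(u + 2)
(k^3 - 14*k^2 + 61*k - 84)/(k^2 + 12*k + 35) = (k^3 - 14*k^2 + 61*k - 84)/(k^2 + 12*k + 35)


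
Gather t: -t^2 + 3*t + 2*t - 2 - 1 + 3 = -t^2 + 5*t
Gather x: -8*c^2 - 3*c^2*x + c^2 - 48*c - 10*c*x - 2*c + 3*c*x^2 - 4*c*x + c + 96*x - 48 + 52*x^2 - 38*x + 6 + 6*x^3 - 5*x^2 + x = -7*c^2 - 49*c + 6*x^3 + x^2*(3*c + 47) + x*(-3*c^2 - 14*c + 59) - 42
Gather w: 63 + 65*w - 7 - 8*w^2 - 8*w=-8*w^2 + 57*w + 56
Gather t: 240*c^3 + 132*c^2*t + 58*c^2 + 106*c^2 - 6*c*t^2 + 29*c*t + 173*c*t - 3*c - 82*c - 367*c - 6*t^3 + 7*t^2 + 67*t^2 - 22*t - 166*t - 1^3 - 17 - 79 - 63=240*c^3 + 164*c^2 - 452*c - 6*t^3 + t^2*(74 - 6*c) + t*(132*c^2 + 202*c - 188) - 160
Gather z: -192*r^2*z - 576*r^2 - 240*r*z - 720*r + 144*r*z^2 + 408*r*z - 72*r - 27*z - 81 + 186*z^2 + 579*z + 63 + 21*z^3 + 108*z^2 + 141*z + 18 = -576*r^2 - 792*r + 21*z^3 + z^2*(144*r + 294) + z*(-192*r^2 + 168*r + 693)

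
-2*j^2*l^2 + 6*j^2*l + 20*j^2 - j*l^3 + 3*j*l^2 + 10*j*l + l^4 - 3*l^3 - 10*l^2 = (-2*j + l)*(j + l)*(l - 5)*(l + 2)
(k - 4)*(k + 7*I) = k^2 - 4*k + 7*I*k - 28*I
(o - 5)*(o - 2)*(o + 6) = o^3 - o^2 - 32*o + 60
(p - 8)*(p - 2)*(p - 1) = p^3 - 11*p^2 + 26*p - 16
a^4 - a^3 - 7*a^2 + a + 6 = (a - 3)*(a - 1)*(a + 1)*(a + 2)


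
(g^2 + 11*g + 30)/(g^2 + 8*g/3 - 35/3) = 3*(g + 6)/(3*g - 7)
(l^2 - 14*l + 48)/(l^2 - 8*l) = (l - 6)/l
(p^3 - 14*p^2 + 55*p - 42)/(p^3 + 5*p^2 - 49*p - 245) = (p^2 - 7*p + 6)/(p^2 + 12*p + 35)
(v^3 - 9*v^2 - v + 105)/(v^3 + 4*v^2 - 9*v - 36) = (v^2 - 12*v + 35)/(v^2 + v - 12)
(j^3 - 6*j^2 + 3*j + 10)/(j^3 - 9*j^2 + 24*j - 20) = (j + 1)/(j - 2)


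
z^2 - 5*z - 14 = (z - 7)*(z + 2)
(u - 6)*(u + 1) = u^2 - 5*u - 6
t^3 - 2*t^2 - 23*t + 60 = (t - 4)*(t - 3)*(t + 5)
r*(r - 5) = r^2 - 5*r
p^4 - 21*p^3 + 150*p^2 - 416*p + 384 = (p - 8)^2*(p - 3)*(p - 2)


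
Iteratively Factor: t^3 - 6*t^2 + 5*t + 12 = (t - 4)*(t^2 - 2*t - 3) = (t - 4)*(t - 3)*(t + 1)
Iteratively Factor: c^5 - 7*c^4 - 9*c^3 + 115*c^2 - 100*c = (c + 4)*(c^4 - 11*c^3 + 35*c^2 - 25*c) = c*(c + 4)*(c^3 - 11*c^2 + 35*c - 25) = c*(c - 1)*(c + 4)*(c^2 - 10*c + 25) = c*(c - 5)*(c - 1)*(c + 4)*(c - 5)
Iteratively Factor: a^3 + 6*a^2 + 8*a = (a)*(a^2 + 6*a + 8) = a*(a + 4)*(a + 2)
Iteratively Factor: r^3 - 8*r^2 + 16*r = (r)*(r^2 - 8*r + 16) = r*(r - 4)*(r - 4)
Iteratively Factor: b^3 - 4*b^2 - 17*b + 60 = (b - 5)*(b^2 + b - 12) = (b - 5)*(b + 4)*(b - 3)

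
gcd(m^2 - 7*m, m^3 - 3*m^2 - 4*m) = m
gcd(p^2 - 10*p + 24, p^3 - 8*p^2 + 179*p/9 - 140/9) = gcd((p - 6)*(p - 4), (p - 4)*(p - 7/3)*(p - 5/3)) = p - 4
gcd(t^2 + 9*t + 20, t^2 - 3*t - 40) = t + 5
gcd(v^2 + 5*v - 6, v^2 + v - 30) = v + 6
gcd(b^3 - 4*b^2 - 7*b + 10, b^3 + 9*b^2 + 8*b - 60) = 1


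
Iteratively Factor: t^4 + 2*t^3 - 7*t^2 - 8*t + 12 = (t - 1)*(t^3 + 3*t^2 - 4*t - 12) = (t - 1)*(t + 2)*(t^2 + t - 6) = (t - 2)*(t - 1)*(t + 2)*(t + 3)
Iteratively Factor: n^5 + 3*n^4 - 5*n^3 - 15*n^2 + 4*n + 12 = (n + 1)*(n^4 + 2*n^3 - 7*n^2 - 8*n + 12) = (n + 1)*(n + 3)*(n^3 - n^2 - 4*n + 4) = (n + 1)*(n + 2)*(n + 3)*(n^2 - 3*n + 2) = (n - 2)*(n + 1)*(n + 2)*(n + 3)*(n - 1)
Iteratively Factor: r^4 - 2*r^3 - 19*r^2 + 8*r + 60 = (r - 2)*(r^3 - 19*r - 30) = (r - 2)*(r + 3)*(r^2 - 3*r - 10) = (r - 2)*(r + 2)*(r + 3)*(r - 5)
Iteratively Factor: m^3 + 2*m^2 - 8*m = (m - 2)*(m^2 + 4*m) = m*(m - 2)*(m + 4)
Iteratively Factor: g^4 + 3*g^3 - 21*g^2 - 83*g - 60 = (g - 5)*(g^3 + 8*g^2 + 19*g + 12) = (g - 5)*(g + 1)*(g^2 + 7*g + 12) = (g - 5)*(g + 1)*(g + 4)*(g + 3)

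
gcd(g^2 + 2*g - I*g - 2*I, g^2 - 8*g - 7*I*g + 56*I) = 1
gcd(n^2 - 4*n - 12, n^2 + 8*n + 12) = n + 2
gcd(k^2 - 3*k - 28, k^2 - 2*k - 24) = k + 4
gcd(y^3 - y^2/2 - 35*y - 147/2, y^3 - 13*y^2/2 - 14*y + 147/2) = y^2 - 7*y/2 - 49/2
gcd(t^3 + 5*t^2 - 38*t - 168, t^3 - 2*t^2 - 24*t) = t^2 - 2*t - 24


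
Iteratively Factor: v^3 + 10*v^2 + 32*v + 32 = (v + 4)*(v^2 + 6*v + 8) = (v + 4)^2*(v + 2)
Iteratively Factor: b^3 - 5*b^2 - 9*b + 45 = (b + 3)*(b^2 - 8*b + 15) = (b - 3)*(b + 3)*(b - 5)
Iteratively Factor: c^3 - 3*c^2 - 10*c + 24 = (c - 4)*(c^2 + c - 6) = (c - 4)*(c + 3)*(c - 2)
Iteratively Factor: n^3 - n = (n - 1)*(n^2 + n) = (n - 1)*(n + 1)*(n)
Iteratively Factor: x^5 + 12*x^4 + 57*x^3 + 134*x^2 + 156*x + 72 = (x + 3)*(x^4 + 9*x^3 + 30*x^2 + 44*x + 24) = (x + 2)*(x + 3)*(x^3 + 7*x^2 + 16*x + 12) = (x + 2)*(x + 3)^2*(x^2 + 4*x + 4) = (x + 2)^2*(x + 3)^2*(x + 2)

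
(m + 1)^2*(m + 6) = m^3 + 8*m^2 + 13*m + 6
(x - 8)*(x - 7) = x^2 - 15*x + 56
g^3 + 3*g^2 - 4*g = g*(g - 1)*(g + 4)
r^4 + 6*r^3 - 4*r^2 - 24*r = r*(r - 2)*(r + 2)*(r + 6)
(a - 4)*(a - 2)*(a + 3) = a^3 - 3*a^2 - 10*a + 24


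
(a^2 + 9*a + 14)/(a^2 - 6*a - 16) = (a + 7)/(a - 8)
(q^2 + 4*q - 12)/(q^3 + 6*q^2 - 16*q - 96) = (q - 2)/(q^2 - 16)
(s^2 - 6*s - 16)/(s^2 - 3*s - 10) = (s - 8)/(s - 5)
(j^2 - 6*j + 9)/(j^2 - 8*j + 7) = (j^2 - 6*j + 9)/(j^2 - 8*j + 7)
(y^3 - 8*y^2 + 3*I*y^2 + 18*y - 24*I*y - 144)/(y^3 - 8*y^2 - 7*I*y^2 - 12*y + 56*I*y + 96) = (y + 6*I)/(y - 4*I)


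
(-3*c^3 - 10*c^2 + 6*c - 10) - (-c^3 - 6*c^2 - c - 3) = -2*c^3 - 4*c^2 + 7*c - 7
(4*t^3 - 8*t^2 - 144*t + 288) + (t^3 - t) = 5*t^3 - 8*t^2 - 145*t + 288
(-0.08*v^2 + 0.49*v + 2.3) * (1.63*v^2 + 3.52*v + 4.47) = -0.1304*v^4 + 0.5171*v^3 + 5.1162*v^2 + 10.2863*v + 10.281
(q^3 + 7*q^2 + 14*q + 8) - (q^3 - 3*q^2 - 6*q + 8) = 10*q^2 + 20*q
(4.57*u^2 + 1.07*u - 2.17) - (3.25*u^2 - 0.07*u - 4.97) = 1.32*u^2 + 1.14*u + 2.8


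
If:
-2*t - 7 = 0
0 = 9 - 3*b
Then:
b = 3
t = -7/2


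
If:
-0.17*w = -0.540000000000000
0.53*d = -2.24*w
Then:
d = -13.43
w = 3.18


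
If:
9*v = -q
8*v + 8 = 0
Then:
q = 9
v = -1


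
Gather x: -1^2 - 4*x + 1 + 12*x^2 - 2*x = 12*x^2 - 6*x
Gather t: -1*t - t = -2*t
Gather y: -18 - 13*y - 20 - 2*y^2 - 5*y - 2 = -2*y^2 - 18*y - 40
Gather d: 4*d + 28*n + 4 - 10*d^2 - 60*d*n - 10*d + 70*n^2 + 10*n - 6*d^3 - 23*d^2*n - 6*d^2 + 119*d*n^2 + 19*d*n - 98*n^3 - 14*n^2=-6*d^3 + d^2*(-23*n - 16) + d*(119*n^2 - 41*n - 6) - 98*n^3 + 56*n^2 + 38*n + 4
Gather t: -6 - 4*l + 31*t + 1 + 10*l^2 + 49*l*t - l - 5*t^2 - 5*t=10*l^2 - 5*l - 5*t^2 + t*(49*l + 26) - 5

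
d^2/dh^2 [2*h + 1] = 0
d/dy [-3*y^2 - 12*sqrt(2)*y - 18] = -6*y - 12*sqrt(2)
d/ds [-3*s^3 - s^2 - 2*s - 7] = -9*s^2 - 2*s - 2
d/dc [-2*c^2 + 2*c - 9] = 2 - 4*c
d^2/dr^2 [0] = 0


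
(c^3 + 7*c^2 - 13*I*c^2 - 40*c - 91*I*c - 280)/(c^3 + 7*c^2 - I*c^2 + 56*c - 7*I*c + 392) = (c - 5*I)/(c + 7*I)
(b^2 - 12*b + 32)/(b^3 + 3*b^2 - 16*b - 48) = (b - 8)/(b^2 + 7*b + 12)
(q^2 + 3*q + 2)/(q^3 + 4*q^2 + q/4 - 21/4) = 4*(q^2 + 3*q + 2)/(4*q^3 + 16*q^2 + q - 21)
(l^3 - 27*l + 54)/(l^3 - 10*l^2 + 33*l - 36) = (l + 6)/(l - 4)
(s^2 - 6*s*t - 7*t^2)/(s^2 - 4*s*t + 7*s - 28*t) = (s^2 - 6*s*t - 7*t^2)/(s^2 - 4*s*t + 7*s - 28*t)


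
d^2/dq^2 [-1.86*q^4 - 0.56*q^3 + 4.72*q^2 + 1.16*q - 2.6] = -22.32*q^2 - 3.36*q + 9.44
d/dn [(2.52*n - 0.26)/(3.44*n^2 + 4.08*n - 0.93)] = (-8.6688*n^2 + 1.7888*n - 1.2828)/(11.8336*n^4 + 28.0704*n^3 + 10.248*n^2 - 7.5888*n + 0.8649)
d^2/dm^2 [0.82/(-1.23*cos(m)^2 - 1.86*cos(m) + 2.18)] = (4.962312*(1 - cos(m)^2)^2 + 5.627988*cos(m)^3 + 14.11302*cos(m)^2 - 7.93104*cos(m) - 15.033552)/(1.23*cos(m)^2 + 1.86*cos(m) - 2.18)^3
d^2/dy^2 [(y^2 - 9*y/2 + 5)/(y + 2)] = 36/(y^3 + 6*y^2 + 12*y + 8)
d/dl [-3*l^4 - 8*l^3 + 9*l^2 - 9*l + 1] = -12*l^3 - 24*l^2 + 18*l - 9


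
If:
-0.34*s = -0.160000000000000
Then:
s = 0.47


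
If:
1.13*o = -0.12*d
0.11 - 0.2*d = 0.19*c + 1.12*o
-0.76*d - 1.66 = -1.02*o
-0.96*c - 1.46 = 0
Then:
No Solution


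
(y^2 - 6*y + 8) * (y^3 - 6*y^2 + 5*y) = y^5 - 12*y^4 + 49*y^3 - 78*y^2 + 40*y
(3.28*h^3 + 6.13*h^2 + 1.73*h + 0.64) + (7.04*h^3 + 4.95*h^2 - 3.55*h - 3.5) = 10.32*h^3 + 11.08*h^2 - 1.82*h - 2.86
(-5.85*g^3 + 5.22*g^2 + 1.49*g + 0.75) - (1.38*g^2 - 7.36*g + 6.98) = -5.85*g^3 + 3.84*g^2 + 8.85*g - 6.23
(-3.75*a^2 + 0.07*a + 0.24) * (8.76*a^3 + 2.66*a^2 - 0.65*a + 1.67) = -32.85*a^5 - 9.3618*a^4 + 4.7261*a^3 - 5.6696*a^2 - 0.0391*a + 0.4008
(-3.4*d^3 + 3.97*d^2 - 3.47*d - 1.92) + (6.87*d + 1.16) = -3.4*d^3 + 3.97*d^2 + 3.4*d - 0.76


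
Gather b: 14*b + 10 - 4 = 14*b + 6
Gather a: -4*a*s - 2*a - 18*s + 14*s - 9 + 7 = a*(-4*s - 2) - 4*s - 2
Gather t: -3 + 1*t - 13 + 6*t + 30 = 7*t + 14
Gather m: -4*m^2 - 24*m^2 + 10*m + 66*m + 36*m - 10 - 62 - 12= -28*m^2 + 112*m - 84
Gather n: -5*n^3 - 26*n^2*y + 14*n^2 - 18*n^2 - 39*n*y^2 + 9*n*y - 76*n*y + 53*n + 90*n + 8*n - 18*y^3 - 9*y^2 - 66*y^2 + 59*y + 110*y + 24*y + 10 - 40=-5*n^3 + n^2*(-26*y - 4) + n*(-39*y^2 - 67*y + 151) - 18*y^3 - 75*y^2 + 193*y - 30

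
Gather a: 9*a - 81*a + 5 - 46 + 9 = -72*a - 32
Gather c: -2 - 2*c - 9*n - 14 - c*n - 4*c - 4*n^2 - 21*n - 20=c*(-n - 6) - 4*n^2 - 30*n - 36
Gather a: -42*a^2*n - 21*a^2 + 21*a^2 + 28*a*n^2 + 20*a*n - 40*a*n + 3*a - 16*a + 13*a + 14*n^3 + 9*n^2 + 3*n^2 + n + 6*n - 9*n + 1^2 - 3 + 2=-42*a^2*n + a*(28*n^2 - 20*n) + 14*n^3 + 12*n^2 - 2*n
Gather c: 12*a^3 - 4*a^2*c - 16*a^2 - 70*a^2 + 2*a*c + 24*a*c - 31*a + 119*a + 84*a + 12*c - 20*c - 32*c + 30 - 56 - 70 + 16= 12*a^3 - 86*a^2 + 172*a + c*(-4*a^2 + 26*a - 40) - 80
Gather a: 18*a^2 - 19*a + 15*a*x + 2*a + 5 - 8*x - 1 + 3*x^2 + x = 18*a^2 + a*(15*x - 17) + 3*x^2 - 7*x + 4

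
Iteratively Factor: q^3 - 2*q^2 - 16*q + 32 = (q - 4)*(q^2 + 2*q - 8) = (q - 4)*(q + 4)*(q - 2)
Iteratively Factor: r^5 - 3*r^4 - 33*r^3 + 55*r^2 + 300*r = (r + 3)*(r^4 - 6*r^3 - 15*r^2 + 100*r) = (r - 5)*(r + 3)*(r^3 - r^2 - 20*r) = (r - 5)^2*(r + 3)*(r^2 + 4*r) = (r - 5)^2*(r + 3)*(r + 4)*(r)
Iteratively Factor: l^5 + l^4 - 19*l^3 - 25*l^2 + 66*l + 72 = (l - 4)*(l^4 + 5*l^3 + l^2 - 21*l - 18) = (l - 4)*(l - 2)*(l^3 + 7*l^2 + 15*l + 9) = (l - 4)*(l - 2)*(l + 3)*(l^2 + 4*l + 3) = (l - 4)*(l - 2)*(l + 1)*(l + 3)*(l + 3)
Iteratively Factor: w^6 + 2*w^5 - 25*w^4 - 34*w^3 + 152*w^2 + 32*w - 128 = (w + 4)*(w^5 - 2*w^4 - 17*w^3 + 34*w^2 + 16*w - 32) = (w + 4)^2*(w^4 - 6*w^3 + 7*w^2 + 6*w - 8) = (w - 2)*(w + 4)^2*(w^3 - 4*w^2 - w + 4) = (w - 2)*(w + 1)*(w + 4)^2*(w^2 - 5*w + 4) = (w - 4)*(w - 2)*(w + 1)*(w + 4)^2*(w - 1)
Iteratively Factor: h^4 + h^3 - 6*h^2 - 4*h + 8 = (h - 1)*(h^3 + 2*h^2 - 4*h - 8) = (h - 1)*(h + 2)*(h^2 - 4) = (h - 1)*(h + 2)^2*(h - 2)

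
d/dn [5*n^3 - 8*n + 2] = 15*n^2 - 8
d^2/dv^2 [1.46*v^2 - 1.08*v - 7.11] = 2.92000000000000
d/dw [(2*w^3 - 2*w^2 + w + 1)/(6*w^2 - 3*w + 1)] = 2*(6*w^4 - 6*w^3 + 3*w^2 - 8*w + 2)/(36*w^4 - 36*w^3 + 21*w^2 - 6*w + 1)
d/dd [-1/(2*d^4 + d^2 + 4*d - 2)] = 2*(4*d^3 + d + 2)/(2*d^4 + d^2 + 4*d - 2)^2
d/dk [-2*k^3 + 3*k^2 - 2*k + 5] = -6*k^2 + 6*k - 2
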